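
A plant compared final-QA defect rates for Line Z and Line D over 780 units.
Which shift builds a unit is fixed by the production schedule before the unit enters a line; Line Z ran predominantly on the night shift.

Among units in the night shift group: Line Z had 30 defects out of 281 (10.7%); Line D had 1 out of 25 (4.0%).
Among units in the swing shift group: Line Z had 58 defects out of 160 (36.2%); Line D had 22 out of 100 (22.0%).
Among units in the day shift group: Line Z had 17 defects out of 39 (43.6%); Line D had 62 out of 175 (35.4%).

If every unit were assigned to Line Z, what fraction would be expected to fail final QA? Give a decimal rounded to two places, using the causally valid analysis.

0.28

Within every shift level Line D has the lower rate, yet pooled Line Z does — Simpson's reversal.
Shift satisfies the back-door criterion: it is not a descendant of the line, and it blocks the spurious path from line to outcome. Adjusting for it (i.e., using the within-shift rates) gives the causal effect.
Standardising Line Z to the population shift mix: 0.392·30/281 + 0.333·58/160 + 0.274·17/39 = 0.282.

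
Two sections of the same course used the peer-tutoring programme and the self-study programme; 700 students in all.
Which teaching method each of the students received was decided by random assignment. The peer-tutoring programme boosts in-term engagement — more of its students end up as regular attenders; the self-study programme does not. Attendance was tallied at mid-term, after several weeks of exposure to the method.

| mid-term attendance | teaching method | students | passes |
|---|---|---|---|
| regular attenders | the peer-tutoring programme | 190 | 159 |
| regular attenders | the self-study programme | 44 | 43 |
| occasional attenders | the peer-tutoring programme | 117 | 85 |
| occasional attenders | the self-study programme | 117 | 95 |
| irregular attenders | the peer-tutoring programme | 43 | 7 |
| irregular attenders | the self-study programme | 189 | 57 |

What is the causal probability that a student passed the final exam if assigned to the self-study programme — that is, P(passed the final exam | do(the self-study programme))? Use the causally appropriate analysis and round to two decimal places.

0.56

Mid-term attendance is recorded after the teaching method and is itself shifted by it — it sits on the causal path from teaching method to outcome. Conditioning on a mediator would strip out part of the effect we want; the pooled comparison gives the total causal effect.
So P(outcome | do(the self-study programme)) is just the pooled rate for the self-study programme: 195/350 = 0.557.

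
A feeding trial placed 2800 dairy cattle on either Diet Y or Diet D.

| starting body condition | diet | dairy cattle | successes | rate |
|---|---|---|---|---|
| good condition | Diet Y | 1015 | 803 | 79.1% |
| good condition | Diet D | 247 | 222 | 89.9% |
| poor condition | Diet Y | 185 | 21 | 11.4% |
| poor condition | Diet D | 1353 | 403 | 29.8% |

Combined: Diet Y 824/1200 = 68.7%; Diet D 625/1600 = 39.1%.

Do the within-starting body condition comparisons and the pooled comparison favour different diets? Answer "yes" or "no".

Within each starting body condition level (good condition 79.1% vs 89.9%; poor condition 11.4% vs 29.8%), Diet D has the higher rate every time. Pooled: 68.7% vs 39.1% — Diet Y has the higher rate overall. The two comparisons disagree.

yes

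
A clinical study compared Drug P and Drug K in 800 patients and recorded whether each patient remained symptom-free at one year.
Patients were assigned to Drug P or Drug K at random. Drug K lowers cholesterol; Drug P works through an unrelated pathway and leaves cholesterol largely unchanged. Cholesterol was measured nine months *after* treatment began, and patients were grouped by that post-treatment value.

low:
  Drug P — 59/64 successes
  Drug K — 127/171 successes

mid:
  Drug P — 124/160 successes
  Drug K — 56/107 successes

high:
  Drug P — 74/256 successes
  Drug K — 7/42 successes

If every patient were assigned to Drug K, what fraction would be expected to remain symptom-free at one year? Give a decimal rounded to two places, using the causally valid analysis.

The cholesterol-specific comparison favours Drug P throughout, but the pooled figures favour Drug K. The question is whether to condition on cholesterol.
Cholesterol is recorded after the drug and is itself shifted by it — it sits on the causal path from drug to outcome. Conditioning on a mediator would strip out part of the effect we want; the pooled comparison gives the total causal effect.
So P(outcome | do(Drug K)) is just the pooled rate for Drug K: 190/320 = 0.594.

0.59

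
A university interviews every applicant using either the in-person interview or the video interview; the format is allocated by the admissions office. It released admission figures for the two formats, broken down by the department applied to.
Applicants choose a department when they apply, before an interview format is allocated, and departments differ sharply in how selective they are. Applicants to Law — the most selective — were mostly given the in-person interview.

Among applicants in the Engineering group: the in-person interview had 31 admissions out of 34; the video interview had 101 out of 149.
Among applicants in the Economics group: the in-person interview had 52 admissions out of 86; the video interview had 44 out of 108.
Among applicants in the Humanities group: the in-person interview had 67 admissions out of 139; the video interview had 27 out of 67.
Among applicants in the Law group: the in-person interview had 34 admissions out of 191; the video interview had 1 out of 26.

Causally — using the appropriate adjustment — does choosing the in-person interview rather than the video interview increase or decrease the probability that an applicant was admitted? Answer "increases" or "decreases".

Here department is a common cause — it drives both which interview format a case falls under and the outcome. The crude comparison mixes populations; the stratum-specific rates are the causally relevant ones.
Within each level — Engineering: 91.2% vs 67.8%; Economics: 60.5% vs 40.7%; Humanities: 48.2% vs 40.3%; Law: 17.8% vs 3.8% — the in-person interview is higher every time.

increases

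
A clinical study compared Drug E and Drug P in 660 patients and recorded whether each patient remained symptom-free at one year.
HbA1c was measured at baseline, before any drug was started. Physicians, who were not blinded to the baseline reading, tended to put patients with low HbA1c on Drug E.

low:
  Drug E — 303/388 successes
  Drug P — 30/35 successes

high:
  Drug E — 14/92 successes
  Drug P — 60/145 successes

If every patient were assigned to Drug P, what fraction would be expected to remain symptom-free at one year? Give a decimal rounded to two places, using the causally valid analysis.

0.70

HbA1c satisfies the back-door criterion: it is not a descendant of the drug, and it blocks the spurious path from drug to outcome. Adjusting for it (i.e., using the within-HbA1c rates) gives the causal effect.
Standardising Drug P to the population HbA1c mix: 0.641·30/35 + 0.359·60/145 = 0.698.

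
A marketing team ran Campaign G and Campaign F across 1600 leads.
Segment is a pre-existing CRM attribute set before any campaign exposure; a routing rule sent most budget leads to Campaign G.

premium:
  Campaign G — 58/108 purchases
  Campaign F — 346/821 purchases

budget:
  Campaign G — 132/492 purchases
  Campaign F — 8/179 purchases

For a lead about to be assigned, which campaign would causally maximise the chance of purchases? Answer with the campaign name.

Customer segment satisfies the back-door criterion: it is not a descendant of the campaign, and it blocks the spurious path from campaign to outcome. Adjusting for it (i.e., using the within-customer segment rates) gives the causal effect.
Within each level — premium: 53.7% vs 42.1%; budget: 26.8% vs 4.5% — Campaign G is higher every time.

Campaign G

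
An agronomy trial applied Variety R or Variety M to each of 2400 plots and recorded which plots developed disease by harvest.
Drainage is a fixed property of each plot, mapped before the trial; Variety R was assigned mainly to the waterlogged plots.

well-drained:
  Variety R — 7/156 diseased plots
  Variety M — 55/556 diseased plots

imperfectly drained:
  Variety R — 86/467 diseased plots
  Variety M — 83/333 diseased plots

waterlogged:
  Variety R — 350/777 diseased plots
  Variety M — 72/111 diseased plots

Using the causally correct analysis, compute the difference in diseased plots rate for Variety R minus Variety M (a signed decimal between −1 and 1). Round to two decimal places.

Field drainage differs across varietys for reasons unrelated to any effect of the variety itself, and it separately predicts the outcome — a classic confounder. We must compare within field drainage levels.
Adjusting over the population distribution of field drainage: 0.297·(0.045−0.099) + 0.333·(0.184−0.249) + 0.370·(0.450−0.649) = -0.111.

-0.11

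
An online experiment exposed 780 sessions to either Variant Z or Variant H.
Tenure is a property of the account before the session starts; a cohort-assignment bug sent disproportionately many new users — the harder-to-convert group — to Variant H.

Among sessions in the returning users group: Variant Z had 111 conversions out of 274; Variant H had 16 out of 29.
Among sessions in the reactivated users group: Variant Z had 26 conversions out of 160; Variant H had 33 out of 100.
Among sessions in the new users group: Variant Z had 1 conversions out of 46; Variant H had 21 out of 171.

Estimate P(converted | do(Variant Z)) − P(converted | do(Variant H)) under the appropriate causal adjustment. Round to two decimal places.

-0.14

The user tenure-specific comparison favours Variant H throughout, but the pooled figures favour Variant Z. The question is whether to condition on user tenure.
User tenure is set before the variant has any effect — it is not caused by the variant — and it independently drives the outcome. That makes it a confounder, so the causal comparison is within user tenure levels.
Adjusting over the population distribution of user tenure: 0.388·(0.405−0.552) + 0.333·(0.163−0.330) + 0.278·(0.022−0.123) = -0.141.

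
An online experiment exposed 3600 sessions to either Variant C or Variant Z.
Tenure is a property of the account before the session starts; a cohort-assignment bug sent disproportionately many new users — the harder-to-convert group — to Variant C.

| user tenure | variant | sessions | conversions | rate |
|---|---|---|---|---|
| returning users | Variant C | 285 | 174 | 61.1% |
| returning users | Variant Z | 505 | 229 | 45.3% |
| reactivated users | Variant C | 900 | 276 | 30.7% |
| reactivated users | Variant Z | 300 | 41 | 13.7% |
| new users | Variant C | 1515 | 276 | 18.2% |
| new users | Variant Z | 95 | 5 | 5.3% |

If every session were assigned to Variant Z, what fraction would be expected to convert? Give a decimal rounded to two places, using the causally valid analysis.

0.17

Since user tenure is a pre-existing factor (not a product of the variant) and it affects the outcome on its own, it is a confounder. The stratified rates, not the pooled rate, identify the causal effect.
Standardising Variant Z to the population user tenure mix: 0.219·229/505 + 0.333·41/300 + 0.447·5/95 = 0.169.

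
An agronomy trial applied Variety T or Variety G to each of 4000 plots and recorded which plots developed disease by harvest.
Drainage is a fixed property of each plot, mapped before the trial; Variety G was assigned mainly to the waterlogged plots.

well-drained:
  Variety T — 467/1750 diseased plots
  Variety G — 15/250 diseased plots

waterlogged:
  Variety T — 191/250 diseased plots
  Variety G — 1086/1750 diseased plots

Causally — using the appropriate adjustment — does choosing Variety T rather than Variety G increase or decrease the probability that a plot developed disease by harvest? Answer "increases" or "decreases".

increases

Variety G is lower inside every field drainage stratum but Variety T is lower in aggregate. Whether to stratify depends on how field drainage relates to the variety.
Field drainage differs across varietys for reasons unrelated to any effect of the variety itself, and it separately predicts the outcome — a classic confounder. We must compare within field drainage levels.
Within each level — well-drained: 26.7% vs 6.0%; waterlogged: 76.4% vs 62.1% — Variety G is lower every time.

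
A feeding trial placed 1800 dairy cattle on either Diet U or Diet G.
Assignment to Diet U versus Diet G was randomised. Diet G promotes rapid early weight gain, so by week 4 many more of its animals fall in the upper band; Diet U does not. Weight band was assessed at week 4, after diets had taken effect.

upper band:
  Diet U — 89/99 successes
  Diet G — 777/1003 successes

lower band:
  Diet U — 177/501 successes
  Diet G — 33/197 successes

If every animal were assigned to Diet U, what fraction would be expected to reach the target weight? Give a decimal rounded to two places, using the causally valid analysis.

The stratified and pooled comparisons disagree (Diet U wins within each week-4 weight band; Diet G wins overall), so the answer turns on the causal role of week-4 weight band.
Week-4 weight band is downstream of the diet. One should not condition on a consequence of treatment, so the overall rates are the right comparison.
So P(outcome | do(Diet U)) is just the pooled rate for Diet U: 266/600 = 0.443.

0.44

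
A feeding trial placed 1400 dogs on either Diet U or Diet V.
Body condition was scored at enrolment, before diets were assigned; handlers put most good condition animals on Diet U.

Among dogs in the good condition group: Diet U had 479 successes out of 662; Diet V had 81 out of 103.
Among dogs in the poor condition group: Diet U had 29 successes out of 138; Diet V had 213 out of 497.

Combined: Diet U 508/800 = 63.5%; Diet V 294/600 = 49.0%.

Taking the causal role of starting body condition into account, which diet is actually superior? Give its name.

Diet V

Starting body condition differs across diets for reasons unrelated to any effect of the diet itself, and it separately predicts the outcome — a classic confounder. We must compare within starting body condition levels.
Within each level — good condition: 72.4% vs 78.6%; poor condition: 21.0% vs 42.9% — Diet V is higher every time.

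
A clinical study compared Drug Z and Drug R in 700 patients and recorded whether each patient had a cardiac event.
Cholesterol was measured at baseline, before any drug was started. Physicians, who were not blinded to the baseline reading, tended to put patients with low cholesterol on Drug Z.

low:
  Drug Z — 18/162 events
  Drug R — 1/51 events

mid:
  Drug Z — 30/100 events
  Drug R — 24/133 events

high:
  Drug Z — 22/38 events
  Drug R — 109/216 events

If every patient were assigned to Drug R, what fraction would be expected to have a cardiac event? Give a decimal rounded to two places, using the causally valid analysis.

Within every cholesterol level Drug R has the lower rate, yet pooled Drug Z does — Simpson's reversal.
Since cholesterol is a pre-existing factor (not a product of the drug) and it affects the outcome on its own, it is a confounder. The stratified rates, not the pooled rate, identify the causal effect.
Standardising Drug R to the population cholesterol mix: 0.304·1/51 + 0.333·24/133 + 0.363·109/216 = 0.249.

0.25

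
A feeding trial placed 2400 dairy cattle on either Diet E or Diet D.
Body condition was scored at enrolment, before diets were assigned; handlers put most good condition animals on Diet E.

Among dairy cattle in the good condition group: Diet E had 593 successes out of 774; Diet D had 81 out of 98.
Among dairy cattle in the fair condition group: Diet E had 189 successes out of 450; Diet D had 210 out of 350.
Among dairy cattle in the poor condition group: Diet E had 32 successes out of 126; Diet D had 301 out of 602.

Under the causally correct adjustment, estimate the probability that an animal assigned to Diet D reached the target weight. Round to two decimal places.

The imbalance in starting body condition arose from how dairy cattle were allocated, not from anything the diet did; and starting body condition independently affects the outcome. The pooled gap is confounded — condition on starting body condition.
Standardising Diet D to the population starting body condition mix: 0.363·81/98 + 0.333·210/350 + 0.303·301/602 = 0.652.

0.65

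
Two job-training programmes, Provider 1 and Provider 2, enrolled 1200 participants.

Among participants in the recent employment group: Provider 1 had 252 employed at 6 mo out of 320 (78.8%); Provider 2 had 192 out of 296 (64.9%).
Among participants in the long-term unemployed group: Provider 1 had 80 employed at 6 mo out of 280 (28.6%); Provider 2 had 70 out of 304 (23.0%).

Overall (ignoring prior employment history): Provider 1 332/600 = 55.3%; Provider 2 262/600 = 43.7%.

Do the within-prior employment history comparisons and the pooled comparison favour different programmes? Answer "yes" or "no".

no

Within each prior employment history level (recent employment 78.8% vs 64.9%; long-term unemployed 28.6% vs 23.0%), Provider 1 has the higher rate every time. Pooled: 55.3% vs 43.7% — Provider 1 has the higher rate overall. They agree.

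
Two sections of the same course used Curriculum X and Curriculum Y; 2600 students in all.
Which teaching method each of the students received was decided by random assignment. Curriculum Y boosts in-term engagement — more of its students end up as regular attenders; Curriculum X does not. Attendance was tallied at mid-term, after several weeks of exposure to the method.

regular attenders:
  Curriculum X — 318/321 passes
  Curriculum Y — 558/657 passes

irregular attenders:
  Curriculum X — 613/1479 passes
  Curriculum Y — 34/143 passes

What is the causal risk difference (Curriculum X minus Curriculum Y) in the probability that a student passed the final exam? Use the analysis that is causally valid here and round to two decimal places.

-0.22

The mid-term attendance-specific comparison favours Curriculum X throughout, but the pooled figures favour Curriculum Y. The question is whether to condition on mid-term attendance.
Stratifying would compare teaching methods among students the teaching methods themselves sorted into mid-term attendance groups — a form of selection on an intermediate. The unconditioned pooled rates give the total causal effect.
The causal difference is the pooled difference: 0.517 − 0.740 = -0.223.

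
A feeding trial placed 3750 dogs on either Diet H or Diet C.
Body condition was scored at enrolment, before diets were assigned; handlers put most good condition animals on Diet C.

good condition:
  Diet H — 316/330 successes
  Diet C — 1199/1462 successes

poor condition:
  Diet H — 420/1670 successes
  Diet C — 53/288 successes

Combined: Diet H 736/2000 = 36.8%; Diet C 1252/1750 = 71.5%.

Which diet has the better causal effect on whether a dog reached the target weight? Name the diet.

The starting body condition-specific comparison favours Diet H throughout, but the pooled figures favour Diet C. The question is whether to condition on starting body condition.
Starting body condition differs across diets for reasons unrelated to any effect of the diet itself, and it separately predicts the outcome — a classic confounder. We must compare within starting body condition levels.
Within each level — good condition: 95.8% vs 82.0%; poor condition: 25.1% vs 18.4% — Diet H is higher every time.

Diet H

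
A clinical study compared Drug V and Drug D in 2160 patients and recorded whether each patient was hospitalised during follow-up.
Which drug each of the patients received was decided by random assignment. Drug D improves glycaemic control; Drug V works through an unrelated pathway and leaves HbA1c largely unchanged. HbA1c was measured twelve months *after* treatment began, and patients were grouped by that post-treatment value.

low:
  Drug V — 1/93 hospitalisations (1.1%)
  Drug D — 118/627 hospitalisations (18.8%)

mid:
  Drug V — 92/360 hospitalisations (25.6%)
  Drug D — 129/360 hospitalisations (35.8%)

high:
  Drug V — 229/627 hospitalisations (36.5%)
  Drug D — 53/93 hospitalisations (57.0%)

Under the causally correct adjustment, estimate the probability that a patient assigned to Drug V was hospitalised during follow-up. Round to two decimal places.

0.30

HbA1c lies on the pathway drug → HbA1c → outcome, so adjusting for it blocks the indirect effect. For the total causal effect of drug, use the unadjusted pooled rates.
So P(outcome | do(Drug V)) is just the pooled rate for Drug V: 322/1080 = 0.298.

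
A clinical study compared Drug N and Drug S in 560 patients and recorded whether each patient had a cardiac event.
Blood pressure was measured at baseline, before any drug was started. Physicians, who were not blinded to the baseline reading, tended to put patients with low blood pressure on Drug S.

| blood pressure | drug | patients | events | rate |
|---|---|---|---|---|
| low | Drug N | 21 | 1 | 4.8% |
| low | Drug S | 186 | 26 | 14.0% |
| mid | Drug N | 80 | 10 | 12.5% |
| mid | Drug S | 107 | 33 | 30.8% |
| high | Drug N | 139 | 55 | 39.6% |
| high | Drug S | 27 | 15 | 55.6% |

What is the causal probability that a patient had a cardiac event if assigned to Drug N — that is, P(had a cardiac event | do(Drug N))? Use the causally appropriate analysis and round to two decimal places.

The imbalance in blood pressure arose from how patients were allocated, not from anything the drug did; and blood pressure independently affects the outcome. The pooled gap is confounded — condition on blood pressure.
Standardising Drug N to the population blood pressure mix: 0.370·1/21 + 0.334·10/80 + 0.296·55/139 = 0.177.

0.18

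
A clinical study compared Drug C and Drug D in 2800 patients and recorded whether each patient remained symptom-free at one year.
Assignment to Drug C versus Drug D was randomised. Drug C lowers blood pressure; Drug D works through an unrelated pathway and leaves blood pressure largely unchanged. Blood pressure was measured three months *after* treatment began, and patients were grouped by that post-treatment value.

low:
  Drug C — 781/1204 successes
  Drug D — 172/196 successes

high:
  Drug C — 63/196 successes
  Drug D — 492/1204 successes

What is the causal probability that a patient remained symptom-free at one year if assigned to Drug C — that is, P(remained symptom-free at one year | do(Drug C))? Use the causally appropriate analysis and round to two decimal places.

0.60

Drug D is higher inside every blood pressure stratum but Drug C is higher in aggregate. Whether to stratify depends on how blood pressure relates to the drug.
Stratifying would compare drugs among patients the drugs themselves sorted into blood pressure groups — a form of selection on an intermediate. The unconditioned pooled rates give the total causal effect.
So P(outcome | do(Drug C)) is just the pooled rate for Drug C: 844/1400 = 0.603.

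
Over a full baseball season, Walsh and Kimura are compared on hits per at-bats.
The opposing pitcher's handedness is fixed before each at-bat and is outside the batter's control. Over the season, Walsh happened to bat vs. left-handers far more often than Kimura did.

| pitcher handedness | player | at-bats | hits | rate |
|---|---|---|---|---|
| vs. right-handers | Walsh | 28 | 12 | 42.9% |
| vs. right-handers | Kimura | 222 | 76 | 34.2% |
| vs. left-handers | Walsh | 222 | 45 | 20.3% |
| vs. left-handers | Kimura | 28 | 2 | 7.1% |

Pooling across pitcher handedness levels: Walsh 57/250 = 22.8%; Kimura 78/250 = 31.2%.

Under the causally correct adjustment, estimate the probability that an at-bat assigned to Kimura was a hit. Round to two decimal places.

Within every pitcher handedness level Walsh has the higher rate, yet pooled Kimura does — Simpson's reversal.
Nothing the player does changes pitcher handedness; the imbalance is an allocation artefact. With pitcher handedness also predicting the outcome, the pooled figure is confounded, and the within-stratum comparison is the causal one.
Standardising Kimura to the population pitcher handedness mix: 0.500·76/222 + 0.500·2/28 = 0.207.

0.21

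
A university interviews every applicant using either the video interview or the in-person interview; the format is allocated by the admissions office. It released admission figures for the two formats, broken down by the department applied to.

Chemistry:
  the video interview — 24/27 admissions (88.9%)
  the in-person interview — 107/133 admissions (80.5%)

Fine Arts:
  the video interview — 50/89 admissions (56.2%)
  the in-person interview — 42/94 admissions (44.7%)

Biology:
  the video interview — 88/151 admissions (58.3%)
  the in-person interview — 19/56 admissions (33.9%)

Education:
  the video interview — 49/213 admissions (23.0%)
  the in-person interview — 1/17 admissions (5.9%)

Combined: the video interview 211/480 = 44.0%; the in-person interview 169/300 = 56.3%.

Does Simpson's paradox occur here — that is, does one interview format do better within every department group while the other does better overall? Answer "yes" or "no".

Within each department level (Chemistry 88.9% vs 80.5%; Fine Arts 56.2% vs 44.7%; Biology 58.3% vs 33.9%; Education 23.0% vs 5.9%), the video interview has the higher rate every time. Pooled: 44.0% vs 56.3% — the in-person interview has the higher rate overall. The two comparisons disagree.

yes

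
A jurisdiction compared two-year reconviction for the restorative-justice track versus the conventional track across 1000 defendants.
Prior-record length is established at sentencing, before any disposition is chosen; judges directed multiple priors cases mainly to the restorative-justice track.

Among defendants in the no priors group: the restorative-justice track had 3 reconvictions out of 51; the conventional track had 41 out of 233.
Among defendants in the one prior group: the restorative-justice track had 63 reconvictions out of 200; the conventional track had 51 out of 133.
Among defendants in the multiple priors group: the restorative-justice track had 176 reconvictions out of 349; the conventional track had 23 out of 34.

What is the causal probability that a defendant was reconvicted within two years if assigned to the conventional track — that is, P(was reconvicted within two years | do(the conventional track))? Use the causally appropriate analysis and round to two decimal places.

The imbalance in prior-record length arose from how defendants were allocated, not from anything the disposition did; and prior-record length independently affects the outcome. The pooled gap is confounded — condition on prior-record length.
Standardising the conventional track to the population prior-record length mix: 0.284·41/233 + 0.333·51/133 + 0.383·23/34 = 0.437.

0.44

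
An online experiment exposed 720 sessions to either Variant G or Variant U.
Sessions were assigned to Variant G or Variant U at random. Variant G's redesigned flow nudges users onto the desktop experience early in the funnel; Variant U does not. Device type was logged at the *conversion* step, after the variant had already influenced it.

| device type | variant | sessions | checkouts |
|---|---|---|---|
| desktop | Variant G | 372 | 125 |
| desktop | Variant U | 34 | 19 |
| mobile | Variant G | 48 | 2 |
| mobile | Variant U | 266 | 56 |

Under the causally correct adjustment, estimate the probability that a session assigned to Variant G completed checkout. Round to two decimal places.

The stratified and pooled comparisons disagree (Variant U wins within each device type; Variant G wins overall), so the answer turns on the causal role of device type.
Device type is downstream of the variant. One should not condition on a consequence of treatment, so the overall rates are the right comparison.
So P(outcome | do(Variant G)) is just the pooled rate for Variant G: 127/420 = 0.302.

0.30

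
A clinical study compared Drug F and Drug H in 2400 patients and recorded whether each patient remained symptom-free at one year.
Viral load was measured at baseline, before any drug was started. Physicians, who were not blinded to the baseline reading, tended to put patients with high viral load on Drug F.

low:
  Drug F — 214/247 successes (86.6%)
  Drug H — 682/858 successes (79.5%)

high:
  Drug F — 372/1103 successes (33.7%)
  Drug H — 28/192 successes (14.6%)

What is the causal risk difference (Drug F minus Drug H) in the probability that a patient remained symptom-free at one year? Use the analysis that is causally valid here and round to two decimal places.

The stratified and pooled comparisons disagree (Drug F wins within each viral load; Drug H wins overall), so the answer turns on the causal role of viral load.
Viral load satisfies the back-door criterion: it is not a descendant of the drug, and it blocks the spurious path from drug to outcome. Adjusting for it (i.e., using the within-viral load rates) gives the causal effect.
Adjusting over the population distribution of viral load: 0.460·(0.866−0.795) + 0.540·(0.337−0.146) = +0.136.

+0.14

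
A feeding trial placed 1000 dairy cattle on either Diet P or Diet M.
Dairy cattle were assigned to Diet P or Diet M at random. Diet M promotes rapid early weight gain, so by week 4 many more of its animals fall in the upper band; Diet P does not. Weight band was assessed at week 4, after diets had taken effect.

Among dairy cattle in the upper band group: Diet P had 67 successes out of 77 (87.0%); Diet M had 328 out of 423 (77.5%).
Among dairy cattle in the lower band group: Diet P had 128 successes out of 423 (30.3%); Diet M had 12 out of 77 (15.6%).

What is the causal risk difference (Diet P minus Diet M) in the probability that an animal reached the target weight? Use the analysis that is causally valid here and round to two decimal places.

Diet P is higher inside every week-4 weight band stratum but Diet M is higher in aggregate. Whether to stratify depends on how week-4 weight band relates to the diet.
Week-4 weight band here is a post-treatment variable shaped by the diet; conditioning on it would introduce bias rather than remove it. The overall comparison is the causal one.
The causal difference is the pooled difference: 0.390 − 0.680 = -0.290.

-0.29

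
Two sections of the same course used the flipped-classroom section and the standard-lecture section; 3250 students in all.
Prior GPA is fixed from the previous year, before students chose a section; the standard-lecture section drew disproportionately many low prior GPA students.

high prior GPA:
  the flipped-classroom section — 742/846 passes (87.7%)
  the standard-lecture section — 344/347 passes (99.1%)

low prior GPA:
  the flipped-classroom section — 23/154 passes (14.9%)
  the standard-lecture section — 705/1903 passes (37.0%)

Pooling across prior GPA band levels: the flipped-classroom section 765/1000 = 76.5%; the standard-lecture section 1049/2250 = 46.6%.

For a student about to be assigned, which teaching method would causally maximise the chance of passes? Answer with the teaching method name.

Here prior GPA band is a common cause — it drives both which teaching method a case falls under and the outcome. The crude comparison mixes populations; the stratum-specific rates are the causally relevant ones.
Within each level — high prior GPA: 87.7% vs 99.1%; low prior GPA: 14.9% vs 37.0% — the standard-lecture section is higher every time.

the standard-lecture section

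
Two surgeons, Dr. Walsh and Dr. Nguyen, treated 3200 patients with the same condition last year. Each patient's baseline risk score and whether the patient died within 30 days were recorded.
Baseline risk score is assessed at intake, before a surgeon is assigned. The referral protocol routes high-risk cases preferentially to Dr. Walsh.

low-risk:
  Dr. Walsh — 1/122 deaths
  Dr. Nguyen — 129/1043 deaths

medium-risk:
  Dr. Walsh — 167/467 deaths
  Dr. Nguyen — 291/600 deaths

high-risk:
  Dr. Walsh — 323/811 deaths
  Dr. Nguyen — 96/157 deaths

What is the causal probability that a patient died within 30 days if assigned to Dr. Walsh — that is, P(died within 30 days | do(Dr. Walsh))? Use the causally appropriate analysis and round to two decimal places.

The imbalance in baseline risk score arose from how patients were allocated, not from anything the surgeon did; and baseline risk score independently affects the outcome. The pooled gap is confounded — condition on baseline risk score.
Standardising Dr. Walsh to the population baseline risk score mix: 0.364·1/122 + 0.333·167/467 + 0.302·323/811 = 0.243.

0.24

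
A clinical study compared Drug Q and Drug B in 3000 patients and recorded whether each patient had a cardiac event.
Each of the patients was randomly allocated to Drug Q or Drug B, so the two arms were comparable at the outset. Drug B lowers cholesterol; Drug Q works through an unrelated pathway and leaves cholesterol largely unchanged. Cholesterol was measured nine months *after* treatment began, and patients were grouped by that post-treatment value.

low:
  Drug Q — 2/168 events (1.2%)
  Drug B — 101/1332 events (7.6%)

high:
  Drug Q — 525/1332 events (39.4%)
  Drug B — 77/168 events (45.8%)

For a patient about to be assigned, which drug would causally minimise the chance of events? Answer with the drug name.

Drug B

Because the drug influences cholesterol, cholesterol is a post-treatment mediator, not a confounder. Stratifying on it would bias the estimate; the causal effect is the crude pooled difference.
Pooled: Drug Q 35.1% vs Drug B 11.9%; Drug B is lower overall.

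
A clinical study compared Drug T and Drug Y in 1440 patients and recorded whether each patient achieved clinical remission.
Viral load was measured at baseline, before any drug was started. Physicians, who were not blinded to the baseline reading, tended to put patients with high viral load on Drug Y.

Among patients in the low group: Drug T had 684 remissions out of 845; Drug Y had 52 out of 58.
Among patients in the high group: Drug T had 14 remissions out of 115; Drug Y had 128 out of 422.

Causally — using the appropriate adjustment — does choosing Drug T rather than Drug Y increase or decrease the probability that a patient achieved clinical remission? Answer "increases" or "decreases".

decreases

Viral load is set before the drug has any effect — it is not caused by the drug — and it independently drives the outcome. That makes it a confounder, so the causal comparison is within viral load levels.
Within each level — low: 80.9% vs 89.7%; high: 12.2% vs 30.3% — Drug Y is higher every time.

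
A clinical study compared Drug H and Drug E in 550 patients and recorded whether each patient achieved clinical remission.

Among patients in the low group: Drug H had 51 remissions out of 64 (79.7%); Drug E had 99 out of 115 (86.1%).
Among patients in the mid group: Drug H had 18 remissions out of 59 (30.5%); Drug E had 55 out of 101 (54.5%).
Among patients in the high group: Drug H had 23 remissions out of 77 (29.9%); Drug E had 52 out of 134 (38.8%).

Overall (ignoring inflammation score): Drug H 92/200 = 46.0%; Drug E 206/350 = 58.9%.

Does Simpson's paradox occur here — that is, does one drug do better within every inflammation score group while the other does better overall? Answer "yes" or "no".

Within each inflammation score level (low 79.7% vs 86.1%; mid 30.5% vs 54.5%; high 29.9% vs 38.8%), Drug E has the higher rate every time. Pooled: 46.0% vs 58.9% — Drug E has the higher rate overall. They agree.

no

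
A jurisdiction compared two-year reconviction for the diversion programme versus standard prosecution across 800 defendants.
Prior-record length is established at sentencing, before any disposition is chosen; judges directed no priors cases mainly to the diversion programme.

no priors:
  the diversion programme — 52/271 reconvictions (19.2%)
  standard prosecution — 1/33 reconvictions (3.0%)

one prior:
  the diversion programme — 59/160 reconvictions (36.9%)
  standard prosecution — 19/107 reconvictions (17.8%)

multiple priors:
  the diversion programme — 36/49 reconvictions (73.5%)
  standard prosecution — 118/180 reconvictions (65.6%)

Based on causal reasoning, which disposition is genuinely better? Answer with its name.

Nothing the disposition does changes prior-record length; the imbalance is an allocation artefact. With prior-record length also predicting the outcome, the pooled figure is confounded, and the within-stratum comparison is the causal one.
Within each level — no priors: 19.2% vs 3.0%; one prior: 36.9% vs 17.8%; multiple priors: 73.5% vs 65.6% — standard prosecution is lower every time.

standard prosecution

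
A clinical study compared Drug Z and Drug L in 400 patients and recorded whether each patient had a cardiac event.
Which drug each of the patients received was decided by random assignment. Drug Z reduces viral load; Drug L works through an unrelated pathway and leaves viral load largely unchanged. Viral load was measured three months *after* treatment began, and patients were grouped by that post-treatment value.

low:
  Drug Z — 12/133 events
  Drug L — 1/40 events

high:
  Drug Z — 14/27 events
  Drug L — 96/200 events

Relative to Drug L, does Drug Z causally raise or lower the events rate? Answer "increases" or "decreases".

decreases

The viral load-specific comparison favours Drug L throughout, but the pooled figures favour Drug Z. The question is whether to condition on viral load.
Viral load is downstream of the drug. One should not condition on a consequence of treatment, so the overall rates are the right comparison.
Pooled: Drug Z 16.2% vs Drug L 40.4%; Drug Z is lower overall.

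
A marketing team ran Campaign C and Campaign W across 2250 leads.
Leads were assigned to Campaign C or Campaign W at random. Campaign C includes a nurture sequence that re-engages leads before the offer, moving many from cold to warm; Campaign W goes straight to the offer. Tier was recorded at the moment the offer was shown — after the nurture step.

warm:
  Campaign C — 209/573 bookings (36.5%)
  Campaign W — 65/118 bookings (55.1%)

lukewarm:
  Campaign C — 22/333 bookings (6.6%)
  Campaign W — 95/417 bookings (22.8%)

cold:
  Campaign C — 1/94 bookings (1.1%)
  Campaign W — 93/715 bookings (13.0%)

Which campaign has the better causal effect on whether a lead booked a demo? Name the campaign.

The stratified and pooled comparisons disagree (Campaign W wins within each engagement tier; Campaign C wins overall), so the answer turns on the causal role of engagement tier.
Engagement tier here is a post-treatment variable shaped by the campaign; conditioning on it would introduce bias rather than remove it. The overall comparison is the causal one.
Pooled: Campaign C 23.2% vs Campaign W 20.2%; Campaign C is higher overall.

Campaign C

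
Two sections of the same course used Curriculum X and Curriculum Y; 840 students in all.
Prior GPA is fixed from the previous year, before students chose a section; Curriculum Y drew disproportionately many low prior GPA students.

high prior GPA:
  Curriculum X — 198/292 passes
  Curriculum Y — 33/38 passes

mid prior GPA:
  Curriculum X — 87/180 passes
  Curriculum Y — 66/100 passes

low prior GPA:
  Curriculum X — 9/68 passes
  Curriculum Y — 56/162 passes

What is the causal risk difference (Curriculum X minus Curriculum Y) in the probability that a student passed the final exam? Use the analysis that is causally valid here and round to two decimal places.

Since prior GPA band is a pre-existing factor (not a product of the teaching method) and it affects the outcome on its own, it is a confounder. The stratified rates, not the pooled rate, identify the causal effect.
Adjusting over the population distribution of prior GPA band: 0.393·(0.678−0.868) + 0.333·(0.483−0.660) + 0.274·(0.132−0.346) = -0.192.

-0.19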